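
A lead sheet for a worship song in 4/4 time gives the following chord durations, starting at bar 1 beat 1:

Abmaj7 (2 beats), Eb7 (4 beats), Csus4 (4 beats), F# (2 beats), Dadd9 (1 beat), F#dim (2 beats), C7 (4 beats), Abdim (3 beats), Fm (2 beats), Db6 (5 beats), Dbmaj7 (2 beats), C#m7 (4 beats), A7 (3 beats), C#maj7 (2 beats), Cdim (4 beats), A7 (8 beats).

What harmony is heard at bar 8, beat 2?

Dbmaj7

Beat 2 of bar 8 is beat (8−1)×4 + 2 = 30 overall.
Running totals: Abmaj7 ends at 2, Eb7 ends at 6, Csus4 ends at 10, F# ends at 12, Dadd9 ends at 13, F#dim ends at 15, C7 ends at 19, Abdim ends at 22, Fm ends at 24, Db6 ends at 29, Dbmaj7 ends at 31.
Beat 30 falls within Dbmaj7.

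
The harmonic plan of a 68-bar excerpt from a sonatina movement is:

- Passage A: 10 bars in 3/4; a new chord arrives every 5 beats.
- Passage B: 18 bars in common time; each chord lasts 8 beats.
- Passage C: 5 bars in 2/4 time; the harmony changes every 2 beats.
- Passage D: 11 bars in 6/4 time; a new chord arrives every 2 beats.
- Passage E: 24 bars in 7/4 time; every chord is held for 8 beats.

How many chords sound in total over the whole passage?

74 chords

A: 10·3 = 30 beats, 30/5 = 6 chords.
B: 18·4 = 72 beats, 72/8 = 9 chords.
C: 5·2 = 10 beats, 10/2 = 5 chords.
D: 11·6 = 66 beats, 66/2 = 33 chords.
E: 24·7 = 168 beats, 168/8 = 21 chords.
Total: 6 + 9 + 5 + 33 + 21 = 74.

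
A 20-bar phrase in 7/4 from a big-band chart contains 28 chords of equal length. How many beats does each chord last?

5 beats

20 bars × 7 beats/bar = 140 beats total.
140 beats ÷ 28 chords = 5 beats per chord.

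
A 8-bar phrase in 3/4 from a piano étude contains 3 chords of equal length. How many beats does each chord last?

8 bars × 3 beats/bar = 24 beats total.
24 beats ÷ 3 chords = 8 beats per chord.

8 beats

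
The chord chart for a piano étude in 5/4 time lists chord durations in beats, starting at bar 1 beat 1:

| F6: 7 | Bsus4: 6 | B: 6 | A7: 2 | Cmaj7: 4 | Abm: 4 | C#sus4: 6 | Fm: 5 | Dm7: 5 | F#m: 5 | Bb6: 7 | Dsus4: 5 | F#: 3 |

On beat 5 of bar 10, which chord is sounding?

Beat 5 of bar 10 is beat (10−1)×5 + 5 = 50 overall.
Running totals: F6 ends at 7, Bsus4 ends at 13, B ends at 19, A7 ends at 21, Cmaj7 ends at 25, Abm ends at 29, C#sus4 ends at 35, Fm ends at 40, Dm7 ends at 45, F#m ends at 50.
Beat 50 falls within F#m.

F#m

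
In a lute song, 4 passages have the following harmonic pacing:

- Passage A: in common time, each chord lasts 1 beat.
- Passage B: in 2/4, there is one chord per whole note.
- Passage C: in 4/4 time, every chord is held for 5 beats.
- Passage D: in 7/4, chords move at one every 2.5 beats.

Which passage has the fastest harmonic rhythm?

A: 4 beats/bar ÷ 1 beat/chord = 4 chords/bar.
B: 2 beats/bar ÷ 4 beats/chord = 0.5 chords/bar.
C: 4 beats/bar ÷ 5 beats/chord = 0.8 chords/bar.
D: 7 beats/bar ÷ 2.5 beats/chord = 2.8 chords/bar.
Fastest is A at 4 chords/bar.

Passage A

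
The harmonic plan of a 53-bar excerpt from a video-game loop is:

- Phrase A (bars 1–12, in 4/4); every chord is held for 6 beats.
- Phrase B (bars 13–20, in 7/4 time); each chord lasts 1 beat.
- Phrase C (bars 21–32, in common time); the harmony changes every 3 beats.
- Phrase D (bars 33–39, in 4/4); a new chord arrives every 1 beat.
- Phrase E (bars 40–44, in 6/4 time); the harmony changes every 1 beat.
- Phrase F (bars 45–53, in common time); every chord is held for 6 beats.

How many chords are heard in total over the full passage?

A: 12·4 = 48 beats, 48/6 = 8 chords.
B: 8·7 = 56 beats, 56/1 = 56 chords.
C: 12·4 = 48 beats, 48/3 = 16 chords.
D: 7·4 = 28 beats, 28/1 = 28 chords.
E: 5·6 = 30 beats, 30/1 = 30 chords.
F: 9·4 = 36 beats, 36/6 = 6 chords.
Total: 8 + 56 + 16 + 28 + 30 + 6 = 144.

144 chords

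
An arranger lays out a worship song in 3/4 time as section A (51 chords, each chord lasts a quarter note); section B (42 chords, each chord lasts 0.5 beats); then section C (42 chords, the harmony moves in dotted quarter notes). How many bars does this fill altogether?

A: 51 × 1 = 51 beats = 17 bars.
B: 42 × 0.5 = 21 beats = 7 bars.
C: 42 × 1.5 = 63 beats = 21 bars.
Total: 17 + 7 + 21 = 45 bars.

45 bars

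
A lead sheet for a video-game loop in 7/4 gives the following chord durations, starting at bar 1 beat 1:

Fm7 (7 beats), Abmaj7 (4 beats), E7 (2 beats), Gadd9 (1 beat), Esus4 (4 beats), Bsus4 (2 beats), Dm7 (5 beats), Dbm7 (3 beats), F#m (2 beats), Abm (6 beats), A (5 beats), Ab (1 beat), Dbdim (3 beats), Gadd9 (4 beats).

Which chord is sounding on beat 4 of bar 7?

Beat 4 of bar 7 is beat (7−1)×7 + 4 = 46 overall.
Running totals: Fm7 ends at 7, Abmaj7 ends at 11, E7 ends at 13, Gadd9 ends at 14, Esus4 ends at 18, Bsus4 ends at 20, Dm7 ends at 25, Dbm7 ends at 28, F#m ends at 30, Abm ends at 36, A ends at 41, Ab ends at 42, Dbdim ends at 45, Gadd9 ends at 49.
Beat 46 falls within Gadd9.

Gadd9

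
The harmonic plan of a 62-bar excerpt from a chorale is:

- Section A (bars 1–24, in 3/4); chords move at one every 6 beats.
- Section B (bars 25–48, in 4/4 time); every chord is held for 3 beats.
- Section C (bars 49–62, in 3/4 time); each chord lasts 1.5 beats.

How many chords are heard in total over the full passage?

A: 24 bars × 3 beats = 72 beats; 6 beats/chord → 12 chords.
B: 24 bars × 4 beats = 96 beats; 3 beats/chord → 32 chords.
C: 14 bars × 3 beats = 42 beats; 1.5 beats/chord → 28 chords.
Total: 12 + 32 + 28 = 72.

72 chords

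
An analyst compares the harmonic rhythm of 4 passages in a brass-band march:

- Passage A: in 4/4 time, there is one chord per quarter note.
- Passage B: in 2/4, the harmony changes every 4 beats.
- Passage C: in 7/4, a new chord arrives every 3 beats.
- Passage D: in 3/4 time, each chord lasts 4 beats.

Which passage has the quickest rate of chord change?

Passage A

A: 4 beats/bar ÷ 1 beat/chord = 4 chords/bar.
B: 2 beats/bar ÷ 4 beats/chord = 0.5 chords/bar.
C: 7 beats/bar ÷ 3 beats/chord = 7/3 chords/bar.
D: 3 beats/bar ÷ 4 beats/chord = 0.75 chords/bar.
Fastest is A at 4 chords/bar.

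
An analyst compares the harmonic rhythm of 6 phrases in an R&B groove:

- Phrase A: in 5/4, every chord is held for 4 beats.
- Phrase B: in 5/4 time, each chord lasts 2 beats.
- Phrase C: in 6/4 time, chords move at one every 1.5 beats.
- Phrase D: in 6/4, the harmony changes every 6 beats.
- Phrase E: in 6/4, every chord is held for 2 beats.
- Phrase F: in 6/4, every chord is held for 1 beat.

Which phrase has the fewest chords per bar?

A: each chord is 4 beats in 5/4, so 1.25 per bar.
B: each chord is 2 beats in 5/4, so 2.5 per bar.
C: each chord is 1.5 beats in 6/4, so 4 per bar.
D: each chord is 6 beats in 6/4, so 1 per bar.
E: each chord is 2 beats in 6/4, so 3 per bar.
F: each chord is 1 beat in 6/4, so 6 per bar.
Slowest is D at 1 chords/bar.

Phrase D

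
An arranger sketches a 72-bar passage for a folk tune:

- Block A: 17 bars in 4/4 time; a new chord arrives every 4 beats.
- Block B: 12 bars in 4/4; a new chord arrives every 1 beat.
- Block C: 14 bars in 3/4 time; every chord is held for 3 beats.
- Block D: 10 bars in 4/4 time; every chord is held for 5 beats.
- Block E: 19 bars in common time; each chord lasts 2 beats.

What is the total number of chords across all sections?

A: 17 bars × 4 beats = 68 beats; 4 beats/chord → 17 chords.
B: 12 bars × 4 beats = 48 beats; 1 beat/chord → 48 chords.
C: 14 bars × 3 beats = 42 beats; 3 beats/chord → 14 chords.
D: 10 bars × 4 beats = 40 beats; 5 beats/chord → 8 chords.
E: 19 bars × 4 beats = 76 beats; 2 beats/chord → 38 chords.
Total: 17 + 48 + 14 + 8 + 38 = 125.

125 chords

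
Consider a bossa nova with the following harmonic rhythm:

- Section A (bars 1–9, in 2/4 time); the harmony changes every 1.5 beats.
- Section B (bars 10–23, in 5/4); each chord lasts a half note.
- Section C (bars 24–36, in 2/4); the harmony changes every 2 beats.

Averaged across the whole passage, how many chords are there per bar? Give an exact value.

5/3 chords per bar

A: 9 bars of 2 beats is 18 beats; at 1.5 beats each that's 12 chords.
B: 14 bars of 5 beats is 70 beats; at 2 beats each that's 35 chords.
C: 13 bars of 2 beats is 26 beats; at 2 beats each that's 13 chords.
Overall: 60 chords over 36 bars → 60/36 = 5/3 chords per bar.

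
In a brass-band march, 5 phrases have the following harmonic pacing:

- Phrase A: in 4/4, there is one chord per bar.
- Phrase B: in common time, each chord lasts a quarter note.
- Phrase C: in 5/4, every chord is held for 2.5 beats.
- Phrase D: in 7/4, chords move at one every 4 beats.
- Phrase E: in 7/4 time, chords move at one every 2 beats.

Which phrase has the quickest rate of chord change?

A: 4 beats/bar ÷ 4 beats/chord = 1 chord/bar.
B: 4 beats/bar ÷ 1 beat/chord = 4 chords/bar.
C: 5 beats/bar ÷ 2.5 beats/chord = 2 chords/bar.
D: 7 beats/bar ÷ 4 beats/chord = 1.75 chords/bar.
E: 7 beats/bar ÷ 2 beats/chord = 3.5 chords/bar.
Fastest is B at 4 chords/bar.

Phrase B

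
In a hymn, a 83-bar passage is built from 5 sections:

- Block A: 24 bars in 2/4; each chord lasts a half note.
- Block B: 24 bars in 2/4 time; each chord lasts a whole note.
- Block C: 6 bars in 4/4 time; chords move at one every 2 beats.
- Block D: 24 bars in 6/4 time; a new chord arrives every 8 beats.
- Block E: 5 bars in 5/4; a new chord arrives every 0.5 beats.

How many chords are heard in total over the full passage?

116 chords

A has 48 beats and chords last 2 each, so 24 chords.
B has 48 beats and chords last 4 each, so 12 chords.
C has 24 beats and chords last 2 each, so 12 chords.
D has 144 beats and chords last 8 each, so 18 chords.
E has 25 beats and chords last 0.5 each, so 50 chords.
Total: 24 + 12 + 12 + 18 + 50 = 116.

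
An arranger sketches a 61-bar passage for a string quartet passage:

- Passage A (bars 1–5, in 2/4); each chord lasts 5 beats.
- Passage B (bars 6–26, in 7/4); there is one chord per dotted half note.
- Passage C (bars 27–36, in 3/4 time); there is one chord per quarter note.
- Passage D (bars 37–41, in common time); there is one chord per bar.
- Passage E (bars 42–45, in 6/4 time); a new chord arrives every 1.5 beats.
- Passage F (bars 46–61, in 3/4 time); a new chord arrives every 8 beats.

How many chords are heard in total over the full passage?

108 chords

A has 10 beats and chords last 5 each, so 2 chords.
B has 147 beats and chords last 3 each, so 49 chords.
C has 30 beats and chords last 1 each, so 30 chords.
D has 20 beats and chords last 4 each, so 5 chords.
E has 24 beats and chords last 1.5 each, so 16 chords.
F has 48 beats and chords last 8 each, so 6 chords.
Total: 2 + 49 + 30 + 5 + 16 + 6 = 108.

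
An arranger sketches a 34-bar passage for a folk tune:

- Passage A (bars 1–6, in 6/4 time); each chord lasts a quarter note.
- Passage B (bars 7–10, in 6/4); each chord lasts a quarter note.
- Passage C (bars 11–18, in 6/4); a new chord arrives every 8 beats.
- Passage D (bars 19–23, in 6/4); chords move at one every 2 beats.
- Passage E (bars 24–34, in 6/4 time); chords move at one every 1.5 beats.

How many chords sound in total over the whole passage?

125 chords

A: 6·6 = 36 beats, 36/1 = 36 chords.
B: 4·6 = 24 beats, 24/1 = 24 chords.
C: 8·6 = 48 beats, 48/8 = 6 chords.
D: 5·6 = 30 beats, 30/2 = 15 chords.
E: 11·6 = 66 beats, 66/1.5 = 44 chords.
Total: 36 + 24 + 6 + 15 + 44 = 125.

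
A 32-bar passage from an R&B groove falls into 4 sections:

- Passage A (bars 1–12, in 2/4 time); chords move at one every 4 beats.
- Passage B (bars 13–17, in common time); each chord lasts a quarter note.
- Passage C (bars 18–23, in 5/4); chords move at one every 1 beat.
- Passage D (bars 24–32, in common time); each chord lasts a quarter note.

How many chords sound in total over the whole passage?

92 chords

A has 24 beats and chords last 4 each, so 6 chords.
B has 20 beats and chords last 1 each, so 20 chords.
C has 30 beats and chords last 1 each, so 30 chords.
D has 36 beats and chords last 1 each, so 36 chords.
Total: 6 + 20 + 30 + 36 = 92.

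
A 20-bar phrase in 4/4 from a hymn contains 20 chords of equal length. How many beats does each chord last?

4 beats

20 bars × 4 beats/bar = 80 beats total.
80 beats ÷ 20 chords = 4 beats per chord.
(That is a whole note.)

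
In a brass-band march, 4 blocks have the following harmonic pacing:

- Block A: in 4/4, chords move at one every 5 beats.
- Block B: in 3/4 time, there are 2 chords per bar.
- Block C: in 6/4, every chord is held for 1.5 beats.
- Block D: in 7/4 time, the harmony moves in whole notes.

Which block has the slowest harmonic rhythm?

A: 4 beats/bar ÷ 5 beats/chord = 0.8 chords/bar.
B: 3 beats/bar ÷ 1.5 beats/chord = 2 chords/bar.
C: 6 beats/bar ÷ 1.5 beats/chord = 4 chords/bar.
D: 7 beats/bar ÷ 4 beats/chord = 1.75 chords/bar.
Slowest is A at 0.8 chords/bar.

Block A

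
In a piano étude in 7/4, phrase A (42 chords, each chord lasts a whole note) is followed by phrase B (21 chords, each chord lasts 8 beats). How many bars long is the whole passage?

A: 42 × 4 = 168 beats = 24 bars.
B: 21 × 8 = 168 beats = 24 bars.
Total: 24 + 24 = 48 bars.

48 bars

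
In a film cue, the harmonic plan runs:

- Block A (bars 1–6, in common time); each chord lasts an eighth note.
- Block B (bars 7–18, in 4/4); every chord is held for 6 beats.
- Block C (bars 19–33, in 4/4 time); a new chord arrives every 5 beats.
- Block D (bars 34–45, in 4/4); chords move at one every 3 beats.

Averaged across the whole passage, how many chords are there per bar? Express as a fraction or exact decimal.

A: 6 bars of 4 beats is 24 beats; at 0.5 beats each that's 48 chords.
B: 12 bars of 4 beats is 48 beats; at 6 beats each that's 8 chords.
C: 15 bars of 4 beats is 60 beats; at 5 beats each that's 12 chords.
D: 12 bars of 4 beats is 48 beats; at 3 beats each that's 16 chords.
Overall: 84 chords over 45 bars → 84/45 = 28/15 chords per bar.

28/15 chords per bar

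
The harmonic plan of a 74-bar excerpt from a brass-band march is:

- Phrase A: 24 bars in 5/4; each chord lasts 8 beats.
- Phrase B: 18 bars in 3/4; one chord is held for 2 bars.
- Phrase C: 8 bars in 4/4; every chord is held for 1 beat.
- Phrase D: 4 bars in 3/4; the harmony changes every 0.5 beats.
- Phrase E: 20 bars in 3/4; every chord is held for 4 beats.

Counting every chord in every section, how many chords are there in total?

A: 24 bars × 5 beats = 120 beats; 8 beats/chord → 15 chords.
B: 18 bars × 3 beats = 54 beats; 6 beats/chord → 9 chords.
C: 8 bars × 4 beats = 32 beats; 1 beat/chord → 32 chords.
D: 4 bars × 3 beats = 12 beats; 0.5 beats/chord → 24 chords.
E: 20 bars × 3 beats = 60 beats; 4 beats/chord → 15 chords.
Total: 15 + 9 + 32 + 24 + 15 = 95.

95 chords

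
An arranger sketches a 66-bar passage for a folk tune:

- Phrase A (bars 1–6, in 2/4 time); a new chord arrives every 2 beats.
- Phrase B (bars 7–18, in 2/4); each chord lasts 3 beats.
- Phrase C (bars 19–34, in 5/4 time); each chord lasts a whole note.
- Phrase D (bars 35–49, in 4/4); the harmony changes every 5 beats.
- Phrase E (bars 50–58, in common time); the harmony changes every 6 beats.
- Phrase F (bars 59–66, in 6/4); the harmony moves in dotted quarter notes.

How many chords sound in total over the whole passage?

A: 6·2 = 12 beats, 12/2 = 6 chords.
B: 12·2 = 24 beats, 24/3 = 8 chords.
C: 16·5 = 80 beats, 80/4 = 20 chords.
D: 15·4 = 60 beats, 60/5 = 12 chords.
E: 9·4 = 36 beats, 36/6 = 6 chords.
F: 8·6 = 48 beats, 48/1.5 = 32 chords.
Total: 6 + 8 + 20 + 12 + 6 + 32 = 84.

84 chords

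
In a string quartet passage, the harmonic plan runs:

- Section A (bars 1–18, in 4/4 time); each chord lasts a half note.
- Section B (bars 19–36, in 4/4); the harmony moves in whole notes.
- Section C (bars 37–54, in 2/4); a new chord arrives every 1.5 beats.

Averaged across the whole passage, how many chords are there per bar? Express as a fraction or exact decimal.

13/9 chords per bar

A: 18 bars of 4 beats is 72 beats; at 2 beats each that's 36 chords.
B: 18 bars of 4 beats is 72 beats; at 4 beats each that's 18 chords.
C: 18 bars of 2 beats is 36 beats; at 1.5 beats each that's 24 chords.
Overall: 78 chords over 54 bars → 78/54 = 13/9 chords per bar.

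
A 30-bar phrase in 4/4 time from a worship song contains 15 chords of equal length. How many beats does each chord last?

8 beats

30 bars × 4 beats/bar = 120 beats total.
120 beats ÷ 15 chords = 8 beats per chord.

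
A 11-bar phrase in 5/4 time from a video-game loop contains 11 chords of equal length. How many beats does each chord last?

11 bars × 5 beats/bar = 55 beats total.
55 beats ÷ 11 chords = 5 beats per chord.

5 beats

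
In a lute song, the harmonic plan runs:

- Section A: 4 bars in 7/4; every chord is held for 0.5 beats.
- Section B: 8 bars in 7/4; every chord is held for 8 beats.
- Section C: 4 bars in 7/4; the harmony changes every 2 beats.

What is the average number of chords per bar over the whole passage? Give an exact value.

A: 4 bars of 7 beats is 28 beats; at 0.5 beats each that's 56 chords.
B: 8 bars of 7 beats is 56 beats; at 8 beats each that's 7 chords.
C: 4 bars of 7 beats is 28 beats; at 2 beats each that's 14 chords.
Overall: 77 chords over 16 bars → 77/16 = 77/16 chords per bar.

77/16 chords per bar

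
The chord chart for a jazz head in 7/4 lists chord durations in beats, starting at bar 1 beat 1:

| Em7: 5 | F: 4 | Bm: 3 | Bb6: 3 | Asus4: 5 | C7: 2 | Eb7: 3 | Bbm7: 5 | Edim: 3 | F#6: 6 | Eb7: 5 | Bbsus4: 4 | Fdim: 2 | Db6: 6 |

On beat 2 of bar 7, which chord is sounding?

Beat 2 of bar 7 is beat (7−1)×7 + 2 = 44 overall.
Running totals: Em7 ends at 5, F ends at 9, Bm ends at 12, Bb6 ends at 15, Asus4 ends at 20, C7 ends at 22, Eb7 ends at 25, Bbm7 ends at 30, Edim ends at 33, F#6 ends at 39, Eb7 ends at 44.
Beat 44 falls within Eb7.

Eb7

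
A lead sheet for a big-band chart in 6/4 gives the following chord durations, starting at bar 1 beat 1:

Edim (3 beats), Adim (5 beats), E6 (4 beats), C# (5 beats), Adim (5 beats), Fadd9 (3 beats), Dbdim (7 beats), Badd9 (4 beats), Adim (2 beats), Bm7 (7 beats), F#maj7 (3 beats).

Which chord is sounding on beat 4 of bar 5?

Beat 4 of bar 5 is beat (5−1)×6 + 4 = 28 overall.
Running totals: Edim ends at 3, Adim ends at 8, E6 ends at 12, C# ends at 17, Adim ends at 22, Fadd9 ends at 25, Dbdim ends at 32.
Beat 28 falls within Dbdim.

Dbdim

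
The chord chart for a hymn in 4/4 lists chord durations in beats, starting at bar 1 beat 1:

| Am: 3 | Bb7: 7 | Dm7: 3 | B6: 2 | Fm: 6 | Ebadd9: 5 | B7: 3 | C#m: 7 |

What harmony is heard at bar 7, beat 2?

Beat 2 of bar 7 is beat (7−1)×4 + 2 = 26 overall.
Running totals: Am ends at 3, Bb7 ends at 10, Dm7 ends at 13, B6 ends at 15, Fm ends at 21, Ebadd9 ends at 26.
Beat 26 falls within Ebadd9.

Ebadd9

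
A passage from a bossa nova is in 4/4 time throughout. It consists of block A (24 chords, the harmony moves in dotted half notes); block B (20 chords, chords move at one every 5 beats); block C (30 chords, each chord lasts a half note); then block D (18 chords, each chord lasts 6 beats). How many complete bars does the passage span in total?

A: 24 × 3 = 72 beats = 18 bars.
B: 20 × 5 = 100 beats = 25 bars.
C: 30 × 2 = 60 beats = 15 bars.
D: 18 × 6 = 108 beats = 27 bars.
Total: 18 + 25 + 15 + 27 = 85 bars.

85 bars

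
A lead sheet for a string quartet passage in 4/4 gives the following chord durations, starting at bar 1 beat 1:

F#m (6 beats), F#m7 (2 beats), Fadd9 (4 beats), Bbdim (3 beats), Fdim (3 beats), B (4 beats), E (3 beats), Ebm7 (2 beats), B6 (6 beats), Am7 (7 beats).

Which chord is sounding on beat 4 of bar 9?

Beat 4 of bar 9 is beat (9−1)×4 + 4 = 36 overall.
Running totals: F#m ends at 6, F#m7 ends at 8, Fadd9 ends at 12, Bbdim ends at 15, Fdim ends at 18, B ends at 22, E ends at 25, Ebm7 ends at 27, B6 ends at 33, Am7 ends at 40.
Beat 36 falls within Am7.

Am7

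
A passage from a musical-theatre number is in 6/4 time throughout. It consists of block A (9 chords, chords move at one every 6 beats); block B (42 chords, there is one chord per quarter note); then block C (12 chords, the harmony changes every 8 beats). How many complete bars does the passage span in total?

32 bars

A: 9 × 6 = 54 beats = 9 bars.
B: 42 × 1 = 42 beats = 7 bars.
C: 12 × 8 = 96 beats = 16 bars.
Total: 9 + 7 + 16 = 32 bars.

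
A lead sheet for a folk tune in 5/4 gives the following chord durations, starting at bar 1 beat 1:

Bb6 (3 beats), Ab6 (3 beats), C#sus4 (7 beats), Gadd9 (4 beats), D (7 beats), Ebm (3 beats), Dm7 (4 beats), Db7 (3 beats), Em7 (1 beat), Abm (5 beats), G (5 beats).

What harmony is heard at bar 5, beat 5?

Beat 5 of bar 5 is beat (5−1)×5 + 5 = 25 overall.
Running totals: Bb6 ends at 3, Ab6 ends at 6, C#sus4 ends at 13, Gadd9 ends at 17, D ends at 24, Ebm ends at 27.
Beat 25 falls within Ebm.

Ebm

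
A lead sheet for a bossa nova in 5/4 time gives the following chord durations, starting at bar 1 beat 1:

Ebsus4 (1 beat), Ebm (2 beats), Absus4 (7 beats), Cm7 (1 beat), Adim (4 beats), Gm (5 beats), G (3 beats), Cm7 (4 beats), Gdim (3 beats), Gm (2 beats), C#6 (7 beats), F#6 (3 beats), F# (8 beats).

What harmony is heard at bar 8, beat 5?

Beat 5 of bar 8 is beat (8−1)×5 + 5 = 40 overall.
Running totals: Ebsus4 ends at 1, Ebm ends at 3, Absus4 ends at 10, Cm7 ends at 11, Adim ends at 15, Gm ends at 20, G ends at 23, Cm7 ends at 27, Gdim ends at 30, Gm ends at 32, C#6 ends at 39, F#6 ends at 42.
Beat 40 falls within F#6.

F#6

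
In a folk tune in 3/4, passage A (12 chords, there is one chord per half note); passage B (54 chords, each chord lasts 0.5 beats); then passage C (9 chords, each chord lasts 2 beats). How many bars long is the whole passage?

A: 12 × 2 = 24 beats = 8 bars.
B: 54 × 0.5 = 27 beats = 9 bars.
C: 9 × 2 = 18 beats = 6 bars.
Total: 8 + 9 + 6 = 23 bars.

23 bars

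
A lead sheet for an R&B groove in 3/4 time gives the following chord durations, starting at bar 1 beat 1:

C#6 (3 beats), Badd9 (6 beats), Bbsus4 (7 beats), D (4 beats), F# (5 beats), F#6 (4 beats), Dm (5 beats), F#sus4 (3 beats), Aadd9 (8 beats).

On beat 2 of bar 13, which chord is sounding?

Beat 2 of bar 13 is beat (13−1)×3 + 2 = 38 overall.
Running totals: C#6 ends at 3, Badd9 ends at 9, Bbsus4 ends at 16, D ends at 20, F# ends at 25, F#6 ends at 29, Dm ends at 34, F#sus4 ends at 37, Aadd9 ends at 45.
Beat 38 falls within Aadd9.

Aadd9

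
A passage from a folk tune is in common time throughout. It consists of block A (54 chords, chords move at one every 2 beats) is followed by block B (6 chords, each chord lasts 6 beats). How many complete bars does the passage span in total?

36 bars

A: 54 × 2 = 108 beats = 27 bars.
B: 6 × 6 = 36 beats = 9 bars.
Total: 27 + 9 = 36 bars.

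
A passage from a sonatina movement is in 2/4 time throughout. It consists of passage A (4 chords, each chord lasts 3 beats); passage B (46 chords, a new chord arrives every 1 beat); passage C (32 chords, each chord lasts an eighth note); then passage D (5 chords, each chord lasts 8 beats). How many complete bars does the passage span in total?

57 bars

A: 4 × 3 = 12 beats = 6 bars.
B: 46 × 1 = 46 beats = 23 bars.
C: 32 × 0.5 = 16 beats = 8 bars.
D: 5 × 8 = 40 beats = 20 bars.
Total: 6 + 23 + 8 + 20 = 57 bars.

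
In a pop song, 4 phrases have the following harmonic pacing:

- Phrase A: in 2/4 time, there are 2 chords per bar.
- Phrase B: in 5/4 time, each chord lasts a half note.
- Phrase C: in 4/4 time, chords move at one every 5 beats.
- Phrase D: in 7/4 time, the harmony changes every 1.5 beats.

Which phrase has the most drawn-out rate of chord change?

Phrase C

A: 2 beats/bar ÷ 1 beat/chord = 2 chords/bar.
B: 5 beats/bar ÷ 2 beats/chord = 2.5 chords/bar.
C: 4 beats/bar ÷ 5 beats/chord = 0.8 chords/bar.
D: 7 beats/bar ÷ 1.5 beats/chord = 14/3 chords/bar.
Slowest is C at 0.8 chords/bar.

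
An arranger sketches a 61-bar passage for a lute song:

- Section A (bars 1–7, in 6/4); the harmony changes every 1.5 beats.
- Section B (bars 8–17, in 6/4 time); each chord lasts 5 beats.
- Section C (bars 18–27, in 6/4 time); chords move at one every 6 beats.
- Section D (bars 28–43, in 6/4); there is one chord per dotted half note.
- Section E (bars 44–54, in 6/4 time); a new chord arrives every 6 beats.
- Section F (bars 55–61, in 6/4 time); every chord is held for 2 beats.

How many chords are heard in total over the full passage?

A: 7·6 = 42 beats, 42/1.5 = 28 chords.
B: 10·6 = 60 beats, 60/5 = 12 chords.
C: 10·6 = 60 beats, 60/6 = 10 chords.
D: 16·6 = 96 beats, 96/3 = 32 chords.
E: 11·6 = 66 beats, 66/6 = 11 chords.
F: 7·6 = 42 beats, 42/2 = 21 chords.
Total: 28 + 12 + 10 + 32 + 11 + 21 = 114.

114 chords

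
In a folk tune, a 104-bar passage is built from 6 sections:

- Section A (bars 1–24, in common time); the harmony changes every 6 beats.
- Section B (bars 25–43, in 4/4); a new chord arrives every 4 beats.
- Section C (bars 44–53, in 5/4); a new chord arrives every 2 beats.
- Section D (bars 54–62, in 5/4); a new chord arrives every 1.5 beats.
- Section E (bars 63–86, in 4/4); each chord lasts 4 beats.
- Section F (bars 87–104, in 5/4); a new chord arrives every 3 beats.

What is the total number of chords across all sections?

144 chords

A has 96 beats and chords last 6 each, so 16 chords.
B has 76 beats and chords last 4 each, so 19 chords.
C has 50 beats and chords last 2 each, so 25 chords.
D has 45 beats and chords last 1.5 each, so 30 chords.
E has 96 beats and chords last 4 each, so 24 chords.
F has 90 beats and chords last 3 each, so 30 chords.
Total: 16 + 19 + 25 + 30 + 24 + 30 = 144.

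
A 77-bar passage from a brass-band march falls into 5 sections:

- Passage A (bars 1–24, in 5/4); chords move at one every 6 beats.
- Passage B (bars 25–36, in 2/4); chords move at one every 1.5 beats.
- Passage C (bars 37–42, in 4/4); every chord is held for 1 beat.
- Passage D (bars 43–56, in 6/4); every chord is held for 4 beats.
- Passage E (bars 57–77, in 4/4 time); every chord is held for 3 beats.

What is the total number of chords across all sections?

109 chords

A: 24 bars × 5 beats = 120 beats; 6 beats/chord → 20 chords.
B: 12 bars × 2 beats = 24 beats; 1.5 beats/chord → 16 chords.
C: 6 bars × 4 beats = 24 beats; 1 beat/chord → 24 chords.
D: 14 bars × 6 beats = 84 beats; 4 beats/chord → 21 chords.
E: 21 bars × 4 beats = 84 beats; 3 beats/chord → 28 chords.
Total: 20 + 16 + 24 + 21 + 28 = 109.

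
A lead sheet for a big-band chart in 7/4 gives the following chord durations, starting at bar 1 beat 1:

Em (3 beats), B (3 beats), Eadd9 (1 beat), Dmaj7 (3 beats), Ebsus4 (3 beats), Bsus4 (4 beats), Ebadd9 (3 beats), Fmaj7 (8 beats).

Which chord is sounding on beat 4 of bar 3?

Beat 4 of bar 3 is beat (3−1)×7 + 4 = 18 overall.
Running totals: Em ends at 3, B ends at 6, Eadd9 ends at 7, Dmaj7 ends at 10, Ebsus4 ends at 13, Bsus4 ends at 17, Ebadd9 ends at 20.
Beat 18 falls within Ebadd9.

Ebadd9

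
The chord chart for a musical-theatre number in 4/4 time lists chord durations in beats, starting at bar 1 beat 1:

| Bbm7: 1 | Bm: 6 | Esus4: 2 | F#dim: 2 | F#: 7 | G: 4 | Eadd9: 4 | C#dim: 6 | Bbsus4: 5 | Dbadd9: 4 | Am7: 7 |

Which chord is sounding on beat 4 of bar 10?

Dbadd9

Beat 4 of bar 10 is beat (10−1)×4 + 4 = 40 overall.
Running totals: Bbm7 ends at 1, Bm ends at 7, Esus4 ends at 9, F#dim ends at 11, F# ends at 18, G ends at 22, Eadd9 ends at 26, C#dim ends at 32, Bbsus4 ends at 37, Dbadd9 ends at 41.
Beat 40 falls within Dbadd9.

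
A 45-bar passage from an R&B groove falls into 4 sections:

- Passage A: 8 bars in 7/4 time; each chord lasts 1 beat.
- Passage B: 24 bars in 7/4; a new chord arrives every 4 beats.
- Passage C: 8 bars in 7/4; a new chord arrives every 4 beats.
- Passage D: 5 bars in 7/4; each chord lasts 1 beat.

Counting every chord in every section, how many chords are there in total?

147 chords

A: 8 bars × 7 beats = 56 beats; 1 beat/chord → 56 chords.
B: 24 bars × 7 beats = 168 beats; 4 beats/chord → 42 chords.
C: 8 bars × 7 beats = 56 beats; 4 beats/chord → 14 chords.
D: 5 bars × 7 beats = 35 beats; 1 beat/chord → 35 chords.
Total: 56 + 42 + 14 + 35 = 147.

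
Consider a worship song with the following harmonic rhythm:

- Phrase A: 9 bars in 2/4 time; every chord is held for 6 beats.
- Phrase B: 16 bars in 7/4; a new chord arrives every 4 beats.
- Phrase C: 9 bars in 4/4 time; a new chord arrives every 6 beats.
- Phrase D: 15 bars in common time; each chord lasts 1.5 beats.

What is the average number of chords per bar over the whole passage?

A: 9 bars of 2 beats is 18 beats; at 6 beats each that's 3 chords.
B: 16 bars of 7 beats is 112 beats; at 4 beats each that's 28 chords.
C: 9 bars of 4 beats is 36 beats; at 6 beats each that's 6 chords.
D: 15 bars of 4 beats is 60 beats; at 1.5 beats each that's 40 chords.
Overall: 77 chords over 49 bars → 77/49 = 11/7 chords per bar.

11/7 chords per bar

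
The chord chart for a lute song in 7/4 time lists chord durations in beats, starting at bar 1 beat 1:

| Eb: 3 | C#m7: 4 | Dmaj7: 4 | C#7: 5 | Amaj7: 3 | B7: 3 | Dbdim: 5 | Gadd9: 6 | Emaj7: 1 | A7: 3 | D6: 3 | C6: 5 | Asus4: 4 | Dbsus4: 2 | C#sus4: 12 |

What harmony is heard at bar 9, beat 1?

Beat 1 of bar 9 is beat (9−1)×7 + 1 = 57 overall.
Running totals: Eb ends at 3, C#m7 ends at 7, Dmaj7 ends at 11, C#7 ends at 16, Amaj7 ends at 19, B7 ends at 22, Dbdim ends at 27, Gadd9 ends at 33, Emaj7 ends at 34, A7 ends at 37, D6 ends at 40, C6 ends at 45, Asus4 ends at 49, Dbsus4 ends at 51, C#sus4 ends at 63.
Beat 57 falls within C#sus4.

C#sus4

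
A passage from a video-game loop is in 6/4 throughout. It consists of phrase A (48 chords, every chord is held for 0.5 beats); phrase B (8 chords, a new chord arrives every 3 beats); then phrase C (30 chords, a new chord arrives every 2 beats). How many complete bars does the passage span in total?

A: 48 × 0.5 = 24 beats = 4 bars.
B: 8 × 3 = 24 beats = 4 bars.
C: 30 × 2 = 60 beats = 10 bars.
Total: 4 + 4 + 10 = 18 bars.

18 bars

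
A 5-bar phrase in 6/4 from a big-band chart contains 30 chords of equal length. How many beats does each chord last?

1 beat

5 bars × 6 beats/bar = 30 beats total.
30 beats ÷ 30 chords = 1 beats per chord.
(That is a quarter note.)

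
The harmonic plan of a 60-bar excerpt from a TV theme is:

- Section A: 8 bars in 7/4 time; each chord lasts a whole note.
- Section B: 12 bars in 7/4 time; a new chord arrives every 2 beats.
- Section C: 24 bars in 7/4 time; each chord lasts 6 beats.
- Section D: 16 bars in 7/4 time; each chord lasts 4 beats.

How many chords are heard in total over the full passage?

A: 8 bars × 7 beats = 56 beats; 4 beats/chord → 14 chords.
B: 12 bars × 7 beats = 84 beats; 2 beats/chord → 42 chords.
C: 24 bars × 7 beats = 168 beats; 6 beats/chord → 28 chords.
D: 16 bars × 7 beats = 112 beats; 4 beats/chord → 28 chords.
Total: 14 + 42 + 28 + 28 = 112.

112 chords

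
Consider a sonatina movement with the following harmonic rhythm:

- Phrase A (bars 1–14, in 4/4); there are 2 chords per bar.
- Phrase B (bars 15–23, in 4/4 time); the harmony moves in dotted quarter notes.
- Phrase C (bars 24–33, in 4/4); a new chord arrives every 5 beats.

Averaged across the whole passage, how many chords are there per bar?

20/11 chords per bar

A: 14 bars of 4 beats is 56 beats; at 2 beats each that's 28 chords.
B: 9 bars of 4 beats is 36 beats; at 1.5 beats each that's 24 chords.
C: 10 bars of 4 beats is 40 beats; at 5 beats each that's 8 chords.
Overall: 60 chords over 33 bars → 60/33 = 20/11 chords per bar.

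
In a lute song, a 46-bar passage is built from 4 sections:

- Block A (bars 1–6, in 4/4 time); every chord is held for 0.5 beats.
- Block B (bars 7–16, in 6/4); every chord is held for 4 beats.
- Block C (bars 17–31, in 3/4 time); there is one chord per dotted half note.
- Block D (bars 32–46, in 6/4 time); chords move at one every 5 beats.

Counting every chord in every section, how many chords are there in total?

96 chords

A: 6 bars × 4 beats = 24 beats; 0.5 beats/chord → 48 chords.
B: 10 bars × 6 beats = 60 beats; 4 beats/chord → 15 chords.
C: 15 bars × 3 beats = 45 beats; 3 beats/chord → 15 chords.
D: 15 bars × 6 beats = 90 beats; 5 beats/chord → 18 chords.
Total: 48 + 15 + 15 + 18 = 96.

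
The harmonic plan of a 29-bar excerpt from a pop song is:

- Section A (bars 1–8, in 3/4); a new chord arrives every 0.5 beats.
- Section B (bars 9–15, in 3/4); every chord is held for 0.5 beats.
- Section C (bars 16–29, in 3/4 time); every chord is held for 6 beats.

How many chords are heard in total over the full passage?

A has 24 beats and chords last 0.5 each, so 48 chords.
B has 21 beats and chords last 0.5 each, so 42 chords.
C has 42 beats and chords last 6 each, so 7 chords.
Total: 48 + 42 + 7 = 97.

97 chords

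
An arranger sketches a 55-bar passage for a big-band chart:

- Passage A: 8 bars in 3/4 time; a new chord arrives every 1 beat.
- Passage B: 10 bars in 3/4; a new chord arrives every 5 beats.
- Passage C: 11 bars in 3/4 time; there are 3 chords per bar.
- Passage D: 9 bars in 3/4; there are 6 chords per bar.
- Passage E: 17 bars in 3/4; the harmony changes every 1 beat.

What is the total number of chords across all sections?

A: 8 bars × 3 beats = 24 beats; 1 beat/chord → 24 chords.
B: 10 bars × 3 beats = 30 beats; 5 beats/chord → 6 chords.
C: 11 bars × 3 beats = 33 beats; 1 beat/chord → 33 chords.
D: 9 bars × 3 beats = 27 beats; 0.5 beats/chord → 54 chords.
E: 17 bars × 3 beats = 51 beats; 1 beat/chord → 51 chords.
Total: 24 + 6 + 33 + 54 + 51 = 168.

168 chords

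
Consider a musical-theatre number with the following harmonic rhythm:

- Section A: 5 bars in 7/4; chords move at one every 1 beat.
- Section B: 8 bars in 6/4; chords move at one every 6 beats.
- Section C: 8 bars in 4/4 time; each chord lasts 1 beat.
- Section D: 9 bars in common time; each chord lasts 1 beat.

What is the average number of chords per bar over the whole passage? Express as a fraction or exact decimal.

3.7 chords per bar

A: 5 bars of 7 beats is 35 beats; at 1 beat each that's 35 chords.
B: 8 bars of 6 beats is 48 beats; at 6 beats each that's 8 chords.
C: 8 bars of 4 beats is 32 beats; at 1 beat each that's 32 chords.
D: 9 bars of 4 beats is 36 beats; at 1 beat each that's 36 chords.
Overall: 111 chords over 30 bars → 111/30 = 3.7 chords per bar.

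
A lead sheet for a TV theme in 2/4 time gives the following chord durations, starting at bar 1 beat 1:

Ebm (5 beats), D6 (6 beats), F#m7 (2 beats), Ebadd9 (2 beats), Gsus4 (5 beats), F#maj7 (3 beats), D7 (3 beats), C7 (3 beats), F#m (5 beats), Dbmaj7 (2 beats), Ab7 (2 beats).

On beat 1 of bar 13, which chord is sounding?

Beat 1 of bar 13 is beat (13−1)×2 + 1 = 25 overall.
Running totals: Ebm ends at 5, D6 ends at 11, F#m7 ends at 13, Ebadd9 ends at 15, Gsus4 ends at 20, F#maj7 ends at 23, D7 ends at 26.
Beat 25 falls within D7.

D7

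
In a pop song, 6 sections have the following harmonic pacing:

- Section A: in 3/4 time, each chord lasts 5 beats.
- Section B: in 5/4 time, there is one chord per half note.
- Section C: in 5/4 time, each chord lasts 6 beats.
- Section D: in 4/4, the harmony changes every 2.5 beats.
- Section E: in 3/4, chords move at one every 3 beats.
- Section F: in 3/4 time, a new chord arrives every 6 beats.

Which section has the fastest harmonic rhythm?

A: each chord is 5 beats in 3/4, so 0.6 per bar.
B: each chord is 2 beats in 5/4, so 2.5 per bar.
C: each chord is 6 beats in 5/4, so 5/6 per bar.
D: each chord is 2.5 beats in 4/4, so 1.6 per bar.
E: each chord is 3 beats in 3/4, so 1 per bar.
F: each chord is 6 beats in 3/4, so 0.5 per bar.
Fastest is B at 2.5 chords/bar.

Section B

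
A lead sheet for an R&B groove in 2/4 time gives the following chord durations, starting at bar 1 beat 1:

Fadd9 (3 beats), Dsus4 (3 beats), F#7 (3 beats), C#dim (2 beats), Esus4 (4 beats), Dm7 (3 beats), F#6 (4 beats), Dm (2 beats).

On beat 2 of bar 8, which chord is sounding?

Beat 2 of bar 8 is beat (8−1)×2 + 2 = 16 overall.
Running totals: Fadd9 ends at 3, Dsus4 ends at 6, F#7 ends at 9, C#dim ends at 11, Esus4 ends at 15, Dm7 ends at 18.
Beat 16 falls within Dm7.

Dm7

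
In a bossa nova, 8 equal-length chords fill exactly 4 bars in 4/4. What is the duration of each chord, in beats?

2 beats

4 bars × 4 beats/bar = 16 beats total.
16 beats ÷ 8 chords = 2 beats per chord.
(That is a half note.)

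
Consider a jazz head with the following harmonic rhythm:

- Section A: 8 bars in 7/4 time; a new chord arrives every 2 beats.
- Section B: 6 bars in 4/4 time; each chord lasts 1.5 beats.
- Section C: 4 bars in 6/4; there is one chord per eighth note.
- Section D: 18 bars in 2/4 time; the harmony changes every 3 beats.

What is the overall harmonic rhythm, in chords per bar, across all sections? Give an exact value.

26/9 chords per bar

A: 8 bars of 7 beats is 56 beats; at 2 beats each that's 28 chords.
B: 6 bars of 4 beats is 24 beats; at 1.5 beats each that's 16 chords.
C: 4 bars of 6 beats is 24 beats; at 0.5 beats each that's 48 chords.
D: 18 bars of 2 beats is 36 beats; at 3 beats each that's 12 chords.
Overall: 104 chords over 36 bars → 104/36 = 26/9 chords per bar.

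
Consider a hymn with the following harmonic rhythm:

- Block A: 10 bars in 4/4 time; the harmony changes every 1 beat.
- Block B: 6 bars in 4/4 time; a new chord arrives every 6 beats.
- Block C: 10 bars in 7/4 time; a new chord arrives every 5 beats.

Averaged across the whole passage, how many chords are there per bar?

A: 10 bars of 4 beats is 40 beats; at 1 beat each that's 40 chords.
B: 6 bars of 4 beats is 24 beats; at 6 beats each that's 4 chords.
C: 10 bars of 7 beats is 70 beats; at 5 beats each that's 14 chords.
Overall: 58 chords over 26 bars → 58/26 = 29/13 chords per bar.

29/13 chords per bar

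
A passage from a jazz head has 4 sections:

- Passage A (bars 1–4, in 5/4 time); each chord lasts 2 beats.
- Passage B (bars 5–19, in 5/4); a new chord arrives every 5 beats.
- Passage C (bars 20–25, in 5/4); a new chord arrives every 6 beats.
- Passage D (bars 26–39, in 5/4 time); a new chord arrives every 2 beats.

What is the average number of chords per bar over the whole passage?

A: 4 bars of 5 beats is 20 beats; at 2 beats each that's 10 chords.
B: 15 bars of 5 beats is 75 beats; at 5 beats each that's 15 chords.
C: 6 bars of 5 beats is 30 beats; at 6 beats each that's 5 chords.
D: 14 bars of 5 beats is 70 beats; at 2 beats each that's 35 chords.
Overall: 65 chords over 39 bars → 65/39 = 5/3 chords per bar.

5/3 chords per bar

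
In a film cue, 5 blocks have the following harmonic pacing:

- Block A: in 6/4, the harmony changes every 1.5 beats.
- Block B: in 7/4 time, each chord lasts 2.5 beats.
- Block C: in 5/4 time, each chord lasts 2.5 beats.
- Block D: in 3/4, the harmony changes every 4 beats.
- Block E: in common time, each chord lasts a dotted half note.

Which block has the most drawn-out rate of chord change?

A: 6 beats/bar ÷ 1.5 beats/chord = 4 chords/bar.
B: 7 beats/bar ÷ 2.5 beats/chord = 2.8 chords/bar.
C: 5 beats/bar ÷ 2.5 beats/chord = 2 chords/bar.
D: 3 beats/bar ÷ 4 beats/chord = 0.75 chords/bar.
E: 4 beats/bar ÷ 3 beats/chord = 4/3 chords/bar.
Slowest is D at 0.75 chords/bar.

Block D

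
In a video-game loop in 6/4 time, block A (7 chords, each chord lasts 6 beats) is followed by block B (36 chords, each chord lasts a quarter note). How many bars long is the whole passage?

A: 7 × 6 = 42 beats = 7 bars.
B: 36 × 1 = 36 beats = 6 bars.
Total: 7 + 6 = 13 bars.

13 bars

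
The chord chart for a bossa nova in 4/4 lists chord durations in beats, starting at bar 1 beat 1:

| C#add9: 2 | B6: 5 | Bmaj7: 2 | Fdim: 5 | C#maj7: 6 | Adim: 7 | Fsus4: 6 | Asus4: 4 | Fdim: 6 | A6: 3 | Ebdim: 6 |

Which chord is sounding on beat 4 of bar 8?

Beat 4 of bar 8 is beat (8−1)×4 + 4 = 32 overall.
Running totals: C#add9 ends at 2, B6 ends at 7, Bmaj7 ends at 9, Fdim ends at 14, C#maj7 ends at 20, Adim ends at 27, Fsus4 ends at 33.
Beat 32 falls within Fsus4.

Fsus4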